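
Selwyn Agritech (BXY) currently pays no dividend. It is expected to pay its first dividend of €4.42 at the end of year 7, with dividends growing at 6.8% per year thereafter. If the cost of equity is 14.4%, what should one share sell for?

Deferred-dividend DDM. At t=6 the remaining stream is a growing perpetuity with first payment D_7 = 4.42.
V_6 = D_7/(r−g) = 4.42/(0.144−0.068) = 58.1579
P₀ = V_6/(1+r)^6 = 58.1579/(1+0.144)^6 = 25.9449

€25.94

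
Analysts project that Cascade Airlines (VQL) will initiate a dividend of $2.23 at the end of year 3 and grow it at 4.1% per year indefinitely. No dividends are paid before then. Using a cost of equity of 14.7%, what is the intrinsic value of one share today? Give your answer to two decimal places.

Deferred-dividend DDM. At t=2 the remaining stream is a growing perpetuity with first payment D_3 = 2.23.
V_2 = D_3/(r−g) = 2.23/(0.147−0.041) = 21.0377
P₀ = V_2/(1+r)^2 = 21.0377/(1+0.147)^2 = 15.9909

$15.99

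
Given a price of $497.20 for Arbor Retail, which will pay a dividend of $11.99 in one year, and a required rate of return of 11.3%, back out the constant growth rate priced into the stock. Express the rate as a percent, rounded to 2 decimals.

From P₀ = D₁/(r − g), the implied growth is g = r − D₁/P₀.
g = 0.113 − 11.99/497.20 = 0.113 − 0.02412 = 0.08888

8.89%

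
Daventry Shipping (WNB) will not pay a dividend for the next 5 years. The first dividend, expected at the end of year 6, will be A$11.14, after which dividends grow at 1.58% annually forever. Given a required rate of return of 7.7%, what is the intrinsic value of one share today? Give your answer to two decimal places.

Deferred-dividend DDM. At t=5 the remaining stream is a growing perpetuity with first payment D_6 = 11.14.
V_5 = D_6/(r−g) = 11.14/(0.077−0.0158) = 182.0261
P₀ = V_5/(1+r)^5 = 182.0261/(1+0.077)^5 = 125.6190

A$125.62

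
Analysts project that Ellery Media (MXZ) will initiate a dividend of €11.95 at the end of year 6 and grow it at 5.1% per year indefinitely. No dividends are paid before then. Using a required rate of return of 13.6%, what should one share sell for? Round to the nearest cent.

Deferred-dividend DDM. At t=5 the remaining stream is a growing perpetuity with first payment D_6 = 11.95.
V_5 = D_6/(r−g) = 11.95/(0.136−0.051) = 140.5882
P₀ = V_5/(1+r)^5 = 140.5882/(1+0.136)^5 = 74.3117

€74.31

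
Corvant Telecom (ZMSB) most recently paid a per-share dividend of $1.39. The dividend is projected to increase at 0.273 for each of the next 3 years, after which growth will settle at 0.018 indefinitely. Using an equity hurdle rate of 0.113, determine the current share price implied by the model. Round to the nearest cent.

$27.77

Two-stage DDM. Project D₁…D_3 at 0.273, terminal growth 0.018, discount at r = 0.113.
D_1 = 1.7695
D_2 = 2.2525
D_3 = 2.8675
Terminal value at t=3: TV = D_4/(r−g) = 2.9191/(0.113−0.018) = 30.7273
P₀ = 1.7695/(1+0.113)^1 + 2.2525/(1+0.113)^2 + 2.8675/(1+0.113)^3 + 30.7273/(1+0.113)^3 = 27.7743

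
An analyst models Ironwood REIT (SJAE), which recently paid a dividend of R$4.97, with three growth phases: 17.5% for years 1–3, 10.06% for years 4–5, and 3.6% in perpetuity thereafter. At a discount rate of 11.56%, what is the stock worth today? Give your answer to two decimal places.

Three-stage DDM. Project D₁…D_5; terminal Gordon value at t=5 with g = 0.036; discount at r = 0.1156.
D_1 = 5.8397
D_2 = 6.8617
D_3 = 8.0625
D_4 = 8.8736
D_5 = 9.7663
TV_5 = 10.1179/(0.1156−0.036) = 127.1088
P₀ = Σ Dₜ/(1+r)ᵗ + TV_5/(1+r)^5 = 101.4940

R$101.49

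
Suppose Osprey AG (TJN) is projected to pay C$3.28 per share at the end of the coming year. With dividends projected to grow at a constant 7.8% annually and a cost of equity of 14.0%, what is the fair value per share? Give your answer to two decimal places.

C$52.90

Gordon growth model: P₀ = D₁/(r − g), with D₁ = 3.28 given directly.
P₀ = 3.2800 / (0.14 − 0.078) = 3.2800 / 0.062 = 52.9032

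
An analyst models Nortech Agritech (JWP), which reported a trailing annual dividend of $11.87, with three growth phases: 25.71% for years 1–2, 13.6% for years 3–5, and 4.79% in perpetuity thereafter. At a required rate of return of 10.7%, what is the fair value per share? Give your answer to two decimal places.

Three-stage DDM. Project D₁…D_5; terminal Gordon value at t=5 with g = 0.0479; discount at r = 0.107.
D_1 = 14.9218
D_2 = 18.7582
D_3 = 21.3093
D_4 = 24.2073
D_5 = 27.4995
TV_5 = 28.8168/(0.107−0.0479) = 487.5933
P₀ = Σ Dₜ/(1+r)ᵗ + TV_5/(1+r)^5 = 370.4616

$370.46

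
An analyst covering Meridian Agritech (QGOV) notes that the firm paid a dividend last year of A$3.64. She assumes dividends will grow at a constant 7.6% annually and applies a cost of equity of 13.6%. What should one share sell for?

Gordon growth model: P₀ = D₁/(r − g). D₁ = 3.64 × (1 + 0.076) = 3.9166.
P₀ = 3.9166 / (0.136 − 0.076) = 3.9166 / 0.06 = 65.2773

A$65.28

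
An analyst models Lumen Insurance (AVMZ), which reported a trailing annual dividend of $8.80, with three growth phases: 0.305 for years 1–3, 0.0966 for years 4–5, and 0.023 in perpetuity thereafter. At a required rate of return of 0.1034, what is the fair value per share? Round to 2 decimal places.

$249.09

Three-stage DDM. Project D₁…D_5; terminal Gordon value at t=5 with g = 0.023; discount at r = 0.1034.
D_1 = 11.4840
D_2 = 14.9866
D_3 = 19.5575
D_4 = 21.4468
D_5 = 23.5186
TV_5 = 24.0595/(0.1034−0.023) = 299.2473
P₀ = Σ Dₜ/(1+r)ᵗ + TV_5/(1+r)^5 = 249.0879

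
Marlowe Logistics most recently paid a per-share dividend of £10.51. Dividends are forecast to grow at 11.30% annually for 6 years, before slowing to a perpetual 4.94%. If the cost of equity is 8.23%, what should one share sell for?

Two-stage DDM. Project D₁…D_6 at 0.113, terminal growth 0.0494, discount at r = 0.0823.
D_1 = 11.6976
D_2 = 13.0195
D_3 = 14.4907
D_4 = 16.1281
D_5 = 17.9506
D_6 = 19.9790
Terminal value at t=6: TV = D_7/(r−g) = 20.9660/(0.0823−0.0494) = 637.2632
P₀ = 11.6976/(1+0.0823)^1 + 13.0195/(1+0.0823)^2 + 14.4907/(1+0.0823)^3 + 16.1281/(1+0.0823)^4 + 17.9506/(1+0.0823)^5 + 19.9790/(1+0.0823)^6 + 637.2632/(1+0.0823)^6 = 466.1157

£466.12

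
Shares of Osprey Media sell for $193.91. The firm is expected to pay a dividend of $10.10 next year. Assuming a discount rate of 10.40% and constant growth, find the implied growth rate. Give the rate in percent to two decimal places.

5.19%

From P₀ = D₁/(r − g), the implied growth is g = r − D₁/P₀.
g = 0.104 − 10.10/193.91 = 0.104 − 0.05209 = 0.05191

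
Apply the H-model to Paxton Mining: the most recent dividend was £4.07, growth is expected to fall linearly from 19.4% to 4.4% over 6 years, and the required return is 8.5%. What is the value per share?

£148.31

H-model: P₀ = D₀[(1+g_L) + H(g_S−g_L)]/(r−g_L), with H = 6/2 = 3.
P₀ = 4.07 × [(1+0.044) + 3×(0.194−0.044)] / (0.085−0.044)
   = 4.07 × 1.4940 / 0.041 = 148.3068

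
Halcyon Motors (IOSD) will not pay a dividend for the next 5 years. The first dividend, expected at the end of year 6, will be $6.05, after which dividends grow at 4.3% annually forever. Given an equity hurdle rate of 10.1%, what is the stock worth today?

$64.47

Deferred-dividend DDM. At t=5 the remaining stream is a growing perpetuity with first payment D_6 = 6.05.
V_5 = D_6/(r−g) = 6.05/(0.101−0.043) = 104.3103
P₀ = V_5/(1+r)^5 = 104.3103/(1+0.101)^5 = 64.4749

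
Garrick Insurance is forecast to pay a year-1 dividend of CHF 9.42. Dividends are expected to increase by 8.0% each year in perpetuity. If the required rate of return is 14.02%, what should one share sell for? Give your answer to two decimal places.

Gordon growth model: P₀ = D₁/(r − g), with D₁ = 9.42 given directly.
P₀ = 9.4200 / (0.1402 − 0.08) = 9.4200 / 0.0602 = 156.4784

CHF 156.48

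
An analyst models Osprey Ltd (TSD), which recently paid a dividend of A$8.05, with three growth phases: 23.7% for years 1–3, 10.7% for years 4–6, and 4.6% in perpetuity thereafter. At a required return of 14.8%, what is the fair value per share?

A$148.80

Three-stage DDM. Project D₁…D_6; terminal Gordon value at t=6 with g = 0.046; discount at r = 0.148.
D_1 = 9.9579
D_2 = 12.3179
D_3 = 15.2372
D_4 = 16.8676
D_5 = 18.6724
D_6 = 20.6704
TV_6 = 21.6212/(0.148−0.046) = 211.9724
P₀ = Σ Dₜ/(1+r)ᵗ + TV_6/(1+r)^6 = 148.8017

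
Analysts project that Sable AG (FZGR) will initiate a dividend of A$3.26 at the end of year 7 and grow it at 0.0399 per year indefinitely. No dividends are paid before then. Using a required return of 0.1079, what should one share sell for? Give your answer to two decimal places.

Deferred-dividend DDM. At t=6 the remaining stream is a growing perpetuity with first payment D_7 = 3.26.
V_6 = D_7/(r−g) = 3.26/(0.1079−0.0399) = 47.9412
P₀ = V_6/(1+r)^6 = 47.9412/(1+0.1079)^6 = 25.9242

A$25.92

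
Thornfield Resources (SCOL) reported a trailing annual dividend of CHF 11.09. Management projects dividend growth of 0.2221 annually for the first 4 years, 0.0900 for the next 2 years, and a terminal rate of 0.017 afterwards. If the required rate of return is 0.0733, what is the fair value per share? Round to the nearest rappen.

CHF 447.47

Three-stage DDM. Project D₁…D_6; terminal Gordon value at t=6 with g = 0.017; discount at r = 0.0733.
D_1 = 13.5531
D_2 = 16.5632
D_3 = 20.2419
D_4 = 24.7377
D_5 = 26.9640
D_6 = 29.3908
TV_6 = 29.8905/(0.0733−0.017) = 530.9139
P₀ = Σ Dₜ/(1+r)ᵗ + TV_6/(1+r)^6 = 447.4694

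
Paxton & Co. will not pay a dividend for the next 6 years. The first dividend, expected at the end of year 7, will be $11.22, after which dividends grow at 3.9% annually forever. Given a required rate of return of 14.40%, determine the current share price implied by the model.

$47.67

Deferred-dividend DDM. At t=6 the remaining stream is a growing perpetuity with first payment D_7 = 11.22.
V_6 = D_7/(r−g) = 11.22/(0.144−0.039) = 106.8571
P₀ = V_6/(1+r)^6 = 106.8571/(1+0.144)^6 = 47.6702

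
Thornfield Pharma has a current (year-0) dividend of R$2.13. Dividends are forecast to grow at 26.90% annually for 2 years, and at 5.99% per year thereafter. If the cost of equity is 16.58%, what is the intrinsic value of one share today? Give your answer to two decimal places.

Two-stage DDM. Project D₁…D_2 at 0.269, terminal growth 0.0599, discount at r = 0.1658.
D_1 = 2.7030
D_2 = 3.4301
Terminal value at t=2: TV = D_3/(r−g) = 3.6355/(0.1658−0.0599) = 34.3298
P₀ = 2.7030/(1+0.1658)^1 + 3.4301/(1+0.1658)^2 + 34.3298/(1+0.1658)^2 = 30.1018

R$30.10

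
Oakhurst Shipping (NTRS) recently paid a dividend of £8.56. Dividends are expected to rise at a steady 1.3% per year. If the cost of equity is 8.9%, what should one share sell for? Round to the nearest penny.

Gordon growth model: P₀ = D₁/(r − g). D₁ = 8.56 × (1 + 0.013) = 8.6713.
P₀ = 8.6713 / (0.089 − 0.013) = 8.6713 / 0.076 = 114.0958

£114.10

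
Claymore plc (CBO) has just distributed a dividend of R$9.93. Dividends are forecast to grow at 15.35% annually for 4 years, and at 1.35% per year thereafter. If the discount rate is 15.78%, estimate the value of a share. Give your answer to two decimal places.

Two-stage DDM. Project D₁…D_4 at 0.1535, terminal growth 0.0135, discount at r = 0.1578.
D_1 = 11.4543
D_2 = 13.2125
D_3 = 15.2406
D_4 = 17.5800
Terminal value at t=4: TV = D_5/(r−g) = 17.8174/(0.1578−0.0135) = 123.4744
P₀ = 11.4543/(1+0.1578)^1 + 13.2125/(1+0.1578)^2 + 15.2406/(1+0.1578)^3 + 17.5800/(1+0.1578)^4 + 123.4744/(1+0.1578)^4 = 108.0662

R$108.07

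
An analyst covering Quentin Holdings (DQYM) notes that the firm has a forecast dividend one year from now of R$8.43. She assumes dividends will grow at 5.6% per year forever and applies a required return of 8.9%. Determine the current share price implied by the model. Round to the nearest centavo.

R$255.45

Gordon growth model: P₀ = D₁/(r − g), with D₁ = 8.43 given directly.
P₀ = 8.4300 / (0.089 − 0.056) = 8.4300 / 0.033 = 255.4545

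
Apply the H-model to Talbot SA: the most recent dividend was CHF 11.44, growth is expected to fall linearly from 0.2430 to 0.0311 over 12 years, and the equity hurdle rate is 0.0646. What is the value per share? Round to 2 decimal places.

H-model: P₀ = D₀[(1+g_L) + H(g_S−g_L)]/(r−g_L), with H = 12/2 = 6.
P₀ = 11.44 × [(1+0.0311) + 6×(0.243−0.0311)] / (0.0646−0.0311)
   = 11.44 × 2.3025 / 0.0335 = 786.2866

CHF 786.29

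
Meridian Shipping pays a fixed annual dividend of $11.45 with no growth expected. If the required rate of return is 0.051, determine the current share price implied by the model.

Zero-growth DDM (perpetuity): P₀ = D/r = 11.45 / 0.051 = 224.5098

$224.51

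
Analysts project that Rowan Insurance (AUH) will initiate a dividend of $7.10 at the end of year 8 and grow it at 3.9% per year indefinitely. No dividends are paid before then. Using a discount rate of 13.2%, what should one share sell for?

Deferred-dividend DDM. At t=7 the remaining stream is a growing perpetuity with first payment D_8 = 7.10.
V_7 = D_8/(r−g) = 7.10/(0.132−0.039) = 76.3441
P₀ = V_7/(1+r)^7 = 76.3441/(1+0.132)^7 = 32.0517

$32.05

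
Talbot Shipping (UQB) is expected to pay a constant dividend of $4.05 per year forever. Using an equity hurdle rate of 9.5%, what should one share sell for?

Zero-growth DDM (perpetuity): P₀ = D/r = 4.05 / 0.095 = 42.6316

$42.63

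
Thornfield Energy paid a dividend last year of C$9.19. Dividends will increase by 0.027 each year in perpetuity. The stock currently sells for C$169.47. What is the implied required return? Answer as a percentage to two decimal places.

Rearranging the constant-growth DDM: r = D₁/P₀ + g.
D₁ = 9.19 × (1 + 0.027) = 9.4381.
r = 9.4381 / 169.47 + 0.027 = 0.05569 + 0.027 = 0.08269

8.27%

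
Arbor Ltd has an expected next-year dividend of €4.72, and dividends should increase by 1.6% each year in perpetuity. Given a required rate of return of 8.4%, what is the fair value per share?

€69.41

Gordon growth model: P₀ = D₁/(r − g), with D₁ = 4.72 given directly.
P₀ = 4.7200 / (0.084 − 0.016) = 4.7200 / 0.068 = 69.4118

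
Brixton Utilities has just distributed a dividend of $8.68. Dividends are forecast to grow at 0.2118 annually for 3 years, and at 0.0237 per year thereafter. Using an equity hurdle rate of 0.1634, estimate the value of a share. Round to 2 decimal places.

Two-stage DDM. Project D₁…D_3 at 0.2118, terminal growth 0.0237, discount at r = 0.1634.
D_1 = 10.5184
D_2 = 12.7462
D_3 = 15.4459
Terminal value at t=3: TV = D_4/(r−g) = 15.8119/(0.1634−0.0237) = 113.1850
P₀ = 10.5184/(1+0.1634)^1 + 12.7462/(1+0.1634)^2 + 15.4459/(1+0.1634)^3 + 113.1850/(1+0.1634)^3 = 100.1463

$100.15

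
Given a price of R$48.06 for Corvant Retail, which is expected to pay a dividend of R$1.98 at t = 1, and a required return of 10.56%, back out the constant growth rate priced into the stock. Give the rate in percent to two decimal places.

From P₀ = D₁/(r − g), the implied growth is g = r − D₁/P₀.
g = 0.1056 − 1.98/48.06 = 0.1056 − 0.04120 = 0.06440

6.44%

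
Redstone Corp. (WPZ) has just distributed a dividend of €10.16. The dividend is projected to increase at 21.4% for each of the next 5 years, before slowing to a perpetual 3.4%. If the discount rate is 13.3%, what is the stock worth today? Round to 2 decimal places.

€212.66

Two-stage DDM. Project D₁…D_5 at 0.214, terminal growth 0.034, discount at r = 0.133.
D_1 = 12.3342
D_2 = 14.9738
D_3 = 18.1782
D_4 = 22.0683
D_5 = 26.7909
Terminal value at t=5: TV = D_6/(r−g) = 27.7018/(0.133−0.034) = 279.8160
P₀ = 12.3342/(1+0.133)^1 + 14.9738/(1+0.133)^2 + 18.1782/(1+0.133)^3 + 22.0683/(1+0.133)^4 + 26.7909/(1+0.133)^5 + 279.8160/(1+0.133)^5 = 212.6640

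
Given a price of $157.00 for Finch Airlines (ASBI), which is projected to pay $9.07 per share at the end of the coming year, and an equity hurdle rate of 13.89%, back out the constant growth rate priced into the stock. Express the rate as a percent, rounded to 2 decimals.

8.11%

From P₀ = D₁/(r − g), the implied growth is g = r − D₁/P₀.
g = 0.1389 − 9.07/157.00 = 0.1389 − 0.05777 = 0.08113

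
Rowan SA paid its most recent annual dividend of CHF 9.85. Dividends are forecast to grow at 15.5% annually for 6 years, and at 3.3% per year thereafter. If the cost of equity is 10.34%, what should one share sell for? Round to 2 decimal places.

CHF 259.70

Two-stage DDM. Project D₁…D_6 at 0.155, terminal growth 0.033, discount at r = 0.1034.
D_1 = 11.3767
D_2 = 13.1401
D_3 = 15.1769
D_4 = 17.5293
D_5 = 20.2463
D_6 = 23.3845
Terminal value at t=6: TV = D_7/(r−g) = 24.1562/(0.1034−0.033) = 343.1277
P₀ = 11.3767/(1+0.1034)^1 + 13.1401/(1+0.1034)^2 + 15.1769/(1+0.1034)^3 + 17.5293/(1+0.1034)^4 + 20.2463/(1+0.1034)^5 + 23.3845/(1+0.1034)^6 + 343.1277/(1+0.1034)^6 = 259.6966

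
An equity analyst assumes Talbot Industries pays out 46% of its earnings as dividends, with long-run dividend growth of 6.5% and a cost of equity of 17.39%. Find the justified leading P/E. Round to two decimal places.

4.22

Justified leading P/E = b/(r−g) = 0.46/(0.1739−0.065) = 4.2241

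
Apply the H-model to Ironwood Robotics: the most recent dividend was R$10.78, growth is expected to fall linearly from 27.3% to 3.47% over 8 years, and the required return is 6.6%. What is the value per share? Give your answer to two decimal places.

H-model: P₀ = D₀[(1+g_L) + H(g_S−g_L)]/(r−g_L), with H = 8/2 = 4.
P₀ = 10.78 × [(1+0.0347) + 4×(0.273−0.0347)] / (0.066−0.0347)
   = 10.78 × 1.9879 / 0.0313 = 684.6505

R$684.65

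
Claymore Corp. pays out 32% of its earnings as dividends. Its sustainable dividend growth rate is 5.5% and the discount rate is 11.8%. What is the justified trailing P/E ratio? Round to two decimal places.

5.36

Justified trailing P/E = b(1+g)/(r−g) = 0.32×(1+0.055)/(0.118−0.055) = 5.3587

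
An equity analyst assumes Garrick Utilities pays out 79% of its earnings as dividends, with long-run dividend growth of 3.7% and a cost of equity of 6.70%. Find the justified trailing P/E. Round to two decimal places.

Justified trailing P/E = b(1+g)/(r−g) = 0.79×(1+0.037)/(0.067−0.037) = 27.3077

27.31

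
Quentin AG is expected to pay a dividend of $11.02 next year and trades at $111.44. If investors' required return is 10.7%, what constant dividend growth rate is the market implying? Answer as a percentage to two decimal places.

From P₀ = D₁/(r − g), the implied growth is g = r − D₁/P₀.
g = 0.107 − 11.02/111.44 = 0.107 − 0.09889 = 0.00811

0.81%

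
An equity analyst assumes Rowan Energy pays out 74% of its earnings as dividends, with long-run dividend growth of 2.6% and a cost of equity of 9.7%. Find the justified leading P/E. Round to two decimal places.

Justified leading P/E = b/(r−g) = 0.74/(0.097−0.026) = 10.4225

10.42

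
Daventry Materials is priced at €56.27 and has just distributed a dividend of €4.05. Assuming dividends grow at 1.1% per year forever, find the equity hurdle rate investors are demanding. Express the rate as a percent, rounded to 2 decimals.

Rearranging the constant-growth DDM: r = D₁/P₀ + g.
D₁ = 4.05 × (1 + 0.011) = 4.0945.
r = 4.0945 / 56.27 + 0.011 = 0.07277 + 0.011 = 0.08377

8.38%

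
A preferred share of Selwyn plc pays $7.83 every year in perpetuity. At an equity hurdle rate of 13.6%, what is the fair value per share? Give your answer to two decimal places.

$57.57

Zero-growth DDM (perpetuity): P₀ = D/r = 7.83 / 0.136 = 57.5735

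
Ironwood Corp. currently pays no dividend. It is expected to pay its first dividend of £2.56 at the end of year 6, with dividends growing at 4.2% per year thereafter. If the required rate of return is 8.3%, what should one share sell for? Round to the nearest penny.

£41.91

Deferred-dividend DDM. At t=5 the remaining stream is a growing perpetuity with first payment D_6 = 2.56.
V_5 = D_6/(r−g) = 2.56/(0.083−0.042) = 62.4390
P₀ = V_5/(1+r)^5 = 62.4390/(1+0.083)^5 = 41.9096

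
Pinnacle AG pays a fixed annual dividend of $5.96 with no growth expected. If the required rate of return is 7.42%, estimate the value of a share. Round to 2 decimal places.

Zero-growth DDM (perpetuity): P₀ = D/r = 5.96 / 0.0742 = 80.3235

$80.32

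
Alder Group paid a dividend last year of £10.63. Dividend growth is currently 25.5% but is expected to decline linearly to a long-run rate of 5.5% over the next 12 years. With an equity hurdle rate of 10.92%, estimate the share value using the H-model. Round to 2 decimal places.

£442.26

H-model: P₀ = D₀[(1+g_L) + H(g_S−g_L)]/(r−g_L), with H = 12/2 = 6.
P₀ = 10.63 × [(1+0.055) + 6×(0.255−0.055)] / (0.1092−0.055)
   = 10.63 × 2.2550 / 0.0542 = 442.2629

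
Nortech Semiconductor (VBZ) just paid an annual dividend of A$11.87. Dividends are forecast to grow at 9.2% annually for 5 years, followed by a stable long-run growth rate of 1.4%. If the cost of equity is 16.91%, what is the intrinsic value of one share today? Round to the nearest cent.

Two-stage DDM. Project D₁…D_5 at 0.092, terminal growth 0.014, discount at r = 0.1691.
D_1 = 12.9620
D_2 = 14.1545
D_3 = 15.4568
D_4 = 16.8788
D_5 = 18.4316
Terminal value at t=5: TV = D_6/(r−g) = 18.6897/(0.1691−0.014) = 120.5008
P₀ = 12.9620/(1+0.1691)^1 + 14.1545/(1+0.1691)^2 + 15.4568/(1+0.1691)^3 + 16.8788/(1+0.1691)^4 + 18.4316/(1+0.1691)^5 + 120.5008/(1+0.1691)^5 = 103.7643

A$103.76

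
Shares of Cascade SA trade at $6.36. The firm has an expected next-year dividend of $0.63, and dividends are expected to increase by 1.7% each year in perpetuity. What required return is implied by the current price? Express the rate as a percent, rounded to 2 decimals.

Rearranging the constant-growth DDM: r = D₁/P₀ + g.
r = 0.6300 / 6.36 + 0.017 = 0.09906 + 0.017 = 0.11606

11.61%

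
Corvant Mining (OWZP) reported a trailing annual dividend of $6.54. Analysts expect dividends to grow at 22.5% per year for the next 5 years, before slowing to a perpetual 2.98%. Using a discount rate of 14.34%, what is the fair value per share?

Two-stage DDM. Project D₁…D_5 at 0.225, terminal growth 0.0298, discount at r = 0.1434.
D_1 = 8.0115
D_2 = 9.8141
D_3 = 12.0223
D_4 = 14.7273
D_5 = 18.0409
Terminal value at t=5: TV = D_6/(r−g) = 18.5785/(0.1434−0.0298) = 163.5433
P₀ = 8.0115/(1+0.1434)^1 + 9.8141/(1+0.1434)^2 + 12.0223/(1+0.1434)^3 + 14.7273/(1+0.1434)^4 + 18.0409/(1+0.1434)^5 + 163.5433/(1+0.1434)^5 = 124.0878

$124.09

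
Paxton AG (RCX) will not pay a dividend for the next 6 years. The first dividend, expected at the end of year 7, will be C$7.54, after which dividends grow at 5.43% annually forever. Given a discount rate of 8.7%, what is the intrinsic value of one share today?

C$139.78

Deferred-dividend DDM. At t=6 the remaining stream is a growing perpetuity with first payment D_7 = 7.54.
V_6 = D_7/(r−g) = 7.54/(0.087−0.0543) = 230.5810
P₀ = V_6/(1+r)^6 = 230.5810/(1+0.087)^6 = 139.7804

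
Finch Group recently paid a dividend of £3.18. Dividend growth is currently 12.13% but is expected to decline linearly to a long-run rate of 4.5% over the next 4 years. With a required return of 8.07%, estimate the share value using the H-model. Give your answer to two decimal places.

£106.68

H-model: P₀ = D₀[(1+g_L) + H(g_S−g_L)]/(r−g_L), with H = 4/2 = 2.
P₀ = 3.18 × [(1+0.045) + 2×(0.1213−0.045)] / (0.0807−0.045)
   = 3.18 × 1.1976 / 0.0357 = 106.6770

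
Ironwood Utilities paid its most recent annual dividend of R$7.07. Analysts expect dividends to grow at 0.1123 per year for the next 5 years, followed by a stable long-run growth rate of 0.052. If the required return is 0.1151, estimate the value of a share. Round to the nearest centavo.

Two-stage DDM. Project D₁…D_5 at 0.1123, terminal growth 0.052, discount at r = 0.1151.
D_1 = 7.8640
D_2 = 8.7471
D_3 = 9.7294
D_4 = 10.8220
D_5 = 12.0373
Terminal value at t=5: TV = D_6/(r−g) = 12.6632/(0.1151−0.052) = 200.6853
P₀ = 7.8640/(1+0.1151)^1 + 8.7471/(1+0.1151)^2 + 9.7294/(1+0.1151)^3 + 10.8220/(1+0.1151)^4 + 12.0373/(1+0.1151)^5 + 200.6853/(1+0.1151)^5 = 151.4828

R$151.48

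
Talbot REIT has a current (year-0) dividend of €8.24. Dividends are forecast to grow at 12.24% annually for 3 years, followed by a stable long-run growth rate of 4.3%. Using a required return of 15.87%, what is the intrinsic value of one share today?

Two-stage DDM. Project D₁…D_3 at 0.1224, terminal growth 0.043, discount at r = 0.1587.
D_1 = 9.2486
D_2 = 10.3806
D_3 = 11.6512
Terminal value at t=3: TV = D_4/(r−g) = 12.1522/(0.1587−0.043) = 105.0319
P₀ = 9.2486/(1+0.1587)^1 + 10.3806/(1+0.1587)^2 + 11.6512/(1+0.1587)^3 + 105.0319/(1+0.1587)^3 = 90.7194

€90.72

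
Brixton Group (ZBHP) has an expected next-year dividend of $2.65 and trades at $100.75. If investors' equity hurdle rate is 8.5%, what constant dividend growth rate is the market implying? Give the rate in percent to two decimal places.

From P₀ = D₁/(r − g), the implied growth is g = r − D₁/P₀.
g = 0.085 − 2.65/100.75 = 0.085 − 0.02630 = 0.05870

5.87%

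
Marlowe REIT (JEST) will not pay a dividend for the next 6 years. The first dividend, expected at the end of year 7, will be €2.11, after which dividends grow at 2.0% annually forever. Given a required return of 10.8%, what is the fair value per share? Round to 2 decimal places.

Deferred-dividend DDM. At t=6 the remaining stream is a growing perpetuity with first payment D_7 = 2.11.
V_6 = D_7/(r−g) = 2.11/(0.108−0.02) = 23.9773
P₀ = V_6/(1+r)^6 = 23.9773/(1+0.108)^6 = 12.9587

€12.96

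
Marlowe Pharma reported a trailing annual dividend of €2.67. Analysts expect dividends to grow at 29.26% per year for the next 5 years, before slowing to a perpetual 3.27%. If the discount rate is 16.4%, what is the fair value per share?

€53.95

Two-stage DDM. Project D₁…D_5 at 0.2926, terminal growth 0.0327, discount at r = 0.164.
D_1 = 3.4512
D_2 = 4.4611
D_3 = 5.7664
D_4 = 7.4536
D_5 = 9.6346
Terminal value at t=5: TV = D_6/(r−g) = 9.9496/(0.164−0.0327) = 75.7777
P₀ = 3.4512/(1+0.164)^1 + 4.4611/(1+0.164)^2 + 5.7664/(1+0.164)^3 + 7.4536/(1+0.164)^4 + 9.6346/(1+0.164)^5 + 75.7777/(1+0.164)^5 = 53.9461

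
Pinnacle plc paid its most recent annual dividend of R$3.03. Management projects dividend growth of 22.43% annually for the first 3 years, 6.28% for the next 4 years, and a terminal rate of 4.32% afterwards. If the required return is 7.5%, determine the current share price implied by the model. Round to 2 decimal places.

Three-stage DDM. Project D₁…D_7; terminal Gordon value at t=7 with g = 0.0432; discount at r = 0.075.
D_1 = 3.7096
D_2 = 4.5417
D_3 = 5.5604
D_4 = 5.9096
D_5 = 6.2807
D_6 = 6.6751
D_7 = 7.0943
TV_7 = 7.4008/(0.075−0.0432) = 232.7302
P₀ = Σ Dₜ/(1+r)ᵗ + TV_7/(1+r)^7 = 169.5375

R$169.54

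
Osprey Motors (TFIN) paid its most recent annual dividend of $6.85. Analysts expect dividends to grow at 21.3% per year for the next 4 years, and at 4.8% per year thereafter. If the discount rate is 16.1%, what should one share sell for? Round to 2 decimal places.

$106.31

Two-stage DDM. Project D₁…D_4 at 0.213, terminal growth 0.048, discount at r = 0.161.
D_1 = 8.3091
D_2 = 10.0789
D_3 = 12.2257
D_4 = 14.8297
Terminal value at t=4: TV = D_5/(r−g) = 15.5416/(0.161−0.048) = 137.5361
P₀ = 8.3091/(1+0.161)^1 + 10.0789/(1+0.161)^2 + 12.2257/(1+0.161)^3 + 14.8297/(1+0.161)^4 + 137.5361/(1+0.161)^4 = 106.3071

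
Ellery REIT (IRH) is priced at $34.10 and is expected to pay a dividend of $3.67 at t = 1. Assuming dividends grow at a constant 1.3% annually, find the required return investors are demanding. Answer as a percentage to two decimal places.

Rearranging the constant-growth DDM: r = D₁/P₀ + g.
r = 3.6700 / 34.10 + 0.013 = 0.10762 + 0.013 = 0.12062

12.06%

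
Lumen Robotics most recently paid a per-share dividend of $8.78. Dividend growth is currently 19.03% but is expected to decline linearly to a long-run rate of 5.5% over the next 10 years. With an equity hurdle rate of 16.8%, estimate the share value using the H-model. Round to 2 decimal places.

H-model: P₀ = D₀[(1+g_L) + H(g_S−g_L)]/(r−g_L), with H = 10/2 = 5.
P₀ = 8.78 × [(1+0.055) + 5×(0.1903−0.055)] / (0.168−0.055)
   = 8.78 × 1.7315 / 0.113 = 134.5360

$134.54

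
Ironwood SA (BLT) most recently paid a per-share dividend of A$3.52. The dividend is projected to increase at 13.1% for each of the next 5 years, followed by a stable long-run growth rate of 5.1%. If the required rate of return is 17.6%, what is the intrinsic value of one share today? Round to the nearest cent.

Two-stage DDM. Project D₁…D_5 at 0.131, terminal growth 0.051, discount at r = 0.176.
D_1 = 3.9811
D_2 = 4.5026
D_3 = 5.0925
D_4 = 5.7596
D_5 = 6.5141
Terminal value at t=5: TV = D_6/(r−g) = 6.8463/(0.176−0.051) = 54.7707
P₀ = 3.9811/(1+0.176)^1 + 4.5026/(1+0.176)^2 + 5.0925/(1+0.176)^3 + 5.7596/(1+0.176)^4 + 6.5141/(1+0.176)^5 + 54.7707/(1+0.176)^5 = 40.0305

A$40.03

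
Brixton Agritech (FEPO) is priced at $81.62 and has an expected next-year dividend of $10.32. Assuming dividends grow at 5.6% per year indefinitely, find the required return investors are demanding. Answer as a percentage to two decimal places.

18.24%

Rearranging the constant-growth DDM: r = D₁/P₀ + g.
r = 10.3200 / 81.62 + 0.056 = 0.12644 + 0.056 = 0.18244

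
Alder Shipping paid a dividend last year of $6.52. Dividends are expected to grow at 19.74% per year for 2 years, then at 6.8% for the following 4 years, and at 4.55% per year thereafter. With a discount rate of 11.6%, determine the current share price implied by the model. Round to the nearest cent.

Three-stage DDM. Project D₁…D_6; terminal Gordon value at t=6 with g = 0.0455; discount at r = 0.116.
D_1 = 7.8070
D_2 = 9.3482
D_3 = 9.9838
D_4 = 10.6627
D_5 = 11.3878
D_6 = 12.1622
TV_6 = 12.7156/(0.116−0.0455) = 180.3624
P₀ = Σ Dₜ/(1+r)ᵗ + TV_6/(1+r)^6 = 134.7922

$134.79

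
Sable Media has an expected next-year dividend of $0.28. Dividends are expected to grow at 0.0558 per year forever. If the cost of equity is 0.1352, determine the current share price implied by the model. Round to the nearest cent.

$3.53

Gordon growth model: P₀ = D₁/(r − g), with D₁ = 0.28 given directly.
P₀ = 0.2800 / (0.1352 − 0.0558) = 0.2800 / 0.0794 = 3.5264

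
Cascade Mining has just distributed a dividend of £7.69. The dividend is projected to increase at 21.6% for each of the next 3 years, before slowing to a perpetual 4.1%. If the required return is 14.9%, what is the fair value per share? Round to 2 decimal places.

Two-stage DDM. Project D₁…D_3 at 0.216, terminal growth 0.041, discount at r = 0.149.
D_1 = 9.3510
D_2 = 11.3709
D_3 = 13.8270
Terminal value at t=3: TV = D_4/(r−g) = 14.3939/(0.149−0.041) = 133.2766
P₀ = 9.3510/(1+0.149)^1 + 11.3709/(1+0.149)^2 + 13.8270/(1+0.149)^3 + 133.2766/(1+0.149)^3 = 113.7272

£113.73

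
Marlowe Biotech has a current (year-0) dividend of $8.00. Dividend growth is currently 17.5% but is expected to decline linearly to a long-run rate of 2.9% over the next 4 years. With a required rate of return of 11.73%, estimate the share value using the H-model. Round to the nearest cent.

H-model: P₀ = D₀[(1+g_L) + H(g_S−g_L)]/(r−g_L), with H = 4/2 = 2.
P₀ = 8.00 × [(1+0.029) + 2×(0.175−0.029)] / (0.1173−0.029)
   = 8.00 × 1.3210 / 0.0883 = 119.6829

$119.68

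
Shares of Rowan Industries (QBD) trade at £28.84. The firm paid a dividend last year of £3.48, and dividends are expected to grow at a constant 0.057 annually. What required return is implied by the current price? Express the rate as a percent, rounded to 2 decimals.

18.45%

Rearranging the constant-growth DDM: r = D₁/P₀ + g.
D₁ = 3.48 × (1 + 0.057) = 3.6784.
r = 3.6784 / 28.84 + 0.057 = 0.12754 + 0.057 = 0.18454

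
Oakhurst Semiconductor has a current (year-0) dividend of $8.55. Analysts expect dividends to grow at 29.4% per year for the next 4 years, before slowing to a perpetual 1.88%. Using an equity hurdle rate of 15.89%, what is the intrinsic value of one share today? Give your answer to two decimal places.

Two-stage DDM. Project D₁…D_4 at 0.294, terminal growth 0.0188, discount at r = 0.1589.
D_1 = 11.0637
D_2 = 14.3164
D_3 = 18.5255
D_4 = 23.9719
Terminal value at t=4: TV = D_5/(r−g) = 24.4226/(0.1589−0.0188) = 174.3227
P₀ = 11.0637/(1+0.1589)^1 + 14.3164/(1+0.1589)^2 + 18.5255/(1+0.1589)^3 + 23.9719/(1+0.1589)^4 + 174.3227/(1+0.1589)^4 = 142.0415

$142.04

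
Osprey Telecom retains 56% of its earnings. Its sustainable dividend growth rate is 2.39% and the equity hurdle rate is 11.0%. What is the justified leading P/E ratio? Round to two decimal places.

Payout ratio b = 1 − 0.56 = 0.44.
Justified leading P/E = b/(r−g) = 0.44/(0.11−0.0239) = 5.1103

5.11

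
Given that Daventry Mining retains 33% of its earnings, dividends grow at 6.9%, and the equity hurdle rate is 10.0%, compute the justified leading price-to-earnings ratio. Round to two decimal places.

21.61

Payout ratio b = 1 − 0.33 = 0.67.
Justified leading P/E = b/(r−g) = 0.67/(0.1−0.069) = 21.6129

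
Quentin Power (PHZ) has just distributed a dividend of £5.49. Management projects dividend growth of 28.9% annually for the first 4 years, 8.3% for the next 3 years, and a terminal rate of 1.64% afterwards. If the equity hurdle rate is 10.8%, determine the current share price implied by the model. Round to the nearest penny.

Three-stage DDM. Project D₁…D_7; terminal Gordon value at t=7 with g = 0.0164; discount at r = 0.108.
D_1 = 7.0766
D_2 = 9.1218
D_3 = 11.7579
D_4 = 15.1560
D_5 = 16.4139
D_6 = 17.7763
D_7 = 19.2517
TV_7 = 19.5674/(0.108−0.0164) = 213.6184
P₀ = Σ Dₜ/(1+r)ᵗ + TV_7/(1+r)^7 = 165.5421

£165.54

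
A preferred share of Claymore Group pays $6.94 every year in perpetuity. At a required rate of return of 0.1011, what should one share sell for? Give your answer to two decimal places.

$68.64

Zero-growth DDM (perpetuity): P₀ = D/r = 6.94 / 0.1011 = 68.6449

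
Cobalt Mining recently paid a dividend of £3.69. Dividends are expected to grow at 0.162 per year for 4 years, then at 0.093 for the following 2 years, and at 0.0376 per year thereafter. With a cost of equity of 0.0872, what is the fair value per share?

£129.00

Three-stage DDM. Project D₁…D_6; terminal Gordon value at t=6 with g = 0.0376; discount at r = 0.0872.
D_1 = 4.2878
D_2 = 4.9824
D_3 = 5.7895
D_4 = 6.7275
D_5 = 7.3531
D_6 = 8.0369
TV_6 = 8.3391/(0.0872−0.0376) = 168.1278
P₀ = Σ Dₜ/(1+r)ᵗ + TV_6/(1+r)^6 = 128.9953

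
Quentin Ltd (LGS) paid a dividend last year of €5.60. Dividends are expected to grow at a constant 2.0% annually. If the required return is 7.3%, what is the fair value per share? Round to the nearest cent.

€107.77

Gordon growth model: P₀ = D₁/(r − g). D₁ = 5.60 × (1 + 0.02) = 5.7120.
P₀ = 5.7120 / (0.073 − 0.02) = 5.7120 / 0.053 = 107.7736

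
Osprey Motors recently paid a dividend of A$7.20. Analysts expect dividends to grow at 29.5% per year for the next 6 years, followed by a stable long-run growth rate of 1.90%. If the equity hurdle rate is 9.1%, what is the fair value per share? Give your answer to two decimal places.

A$367.13

Two-stage DDM. Project D₁…D_6 at 0.295, terminal growth 0.019, discount at r = 0.091.
D_1 = 9.3240
D_2 = 12.0746
D_3 = 15.6366
D_4 = 20.2494
D_5 = 26.2229
D_6 = 33.9587
Terminal value at t=6: TV = D_7/(r−g) = 34.6039/(0.091−0.019) = 480.6100
P₀ = 9.3240/(1+0.091)^1 + 12.0746/(1+0.091)^2 + 15.6366/(1+0.091)^3 + 20.2494/(1+0.091)^4 + 26.2229/(1+0.091)^5 + 33.9587/(1+0.091)^6 + 480.6100/(1+0.091)^6 = 367.1265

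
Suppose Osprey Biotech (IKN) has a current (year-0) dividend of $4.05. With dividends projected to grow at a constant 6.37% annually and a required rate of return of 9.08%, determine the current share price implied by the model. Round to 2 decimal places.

$158.97

Gordon growth model: P₀ = D₁/(r − g). D₁ = 4.05 × (1 + 0.0637) = 4.3080.
P₀ = 4.3080 / (0.0908 − 0.0637) = 4.3080 / 0.0271 = 158.9662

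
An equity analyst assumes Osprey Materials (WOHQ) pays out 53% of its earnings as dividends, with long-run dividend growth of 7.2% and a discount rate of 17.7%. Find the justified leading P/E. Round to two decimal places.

5.05

Justified leading P/E = b/(r−g) = 0.53/(0.177−0.072) = 5.0476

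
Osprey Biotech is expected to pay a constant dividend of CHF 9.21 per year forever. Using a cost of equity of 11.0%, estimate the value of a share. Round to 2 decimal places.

Zero-growth DDM (perpetuity): P₀ = D/r = 9.21 / 0.11 = 83.7273

CHF 83.73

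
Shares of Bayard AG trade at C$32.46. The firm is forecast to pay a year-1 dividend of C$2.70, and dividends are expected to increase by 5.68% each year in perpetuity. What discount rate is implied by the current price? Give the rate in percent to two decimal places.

Rearranging the constant-growth DDM: r = D₁/P₀ + g.
r = 2.7000 / 32.46 + 0.0568 = 0.08318 + 0.0568 = 0.13998

14.00%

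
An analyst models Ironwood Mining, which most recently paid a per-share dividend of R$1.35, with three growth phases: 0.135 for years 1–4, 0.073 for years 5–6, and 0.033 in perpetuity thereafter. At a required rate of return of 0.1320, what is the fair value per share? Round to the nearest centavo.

Three-stage DDM. Project D₁…D_6; terminal Gordon value at t=6 with g = 0.033; discount at r = 0.132.
D_1 = 1.5323
D_2 = 1.7391
D_3 = 1.9739
D_4 = 2.2404
D_5 = 2.4039
D_6 = 2.5794
TV_6 = 2.6645/(0.132−0.033) = 26.9142
P₀ = Σ Dₜ/(1+r)ᵗ + TV_6/(1+r)^6 = 20.7459

R$20.75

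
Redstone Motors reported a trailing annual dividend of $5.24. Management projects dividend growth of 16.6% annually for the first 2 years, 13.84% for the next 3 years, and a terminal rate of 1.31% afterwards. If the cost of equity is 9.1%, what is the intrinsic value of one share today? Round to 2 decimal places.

$119.58

Three-stage DDM. Project D₁…D_5; terminal Gordon value at t=5 with g = 0.0131; discount at r = 0.091.
D_1 = 6.1098
D_2 = 7.1241
D_3 = 8.1100
D_4 = 9.2325
D_5 = 10.5103
TV_5 = 10.6479/(0.091−0.0131) = 136.6872
P₀ = Σ Dₜ/(1+r)ᵗ + TV_5/(1+r)^5 = 119.5778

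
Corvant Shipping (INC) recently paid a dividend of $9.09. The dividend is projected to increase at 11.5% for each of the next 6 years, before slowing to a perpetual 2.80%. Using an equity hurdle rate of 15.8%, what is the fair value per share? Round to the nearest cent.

Two-stage DDM. Project D₁…D_6 at 0.115, terminal growth 0.028, discount at r = 0.158.
D_1 = 10.1353
D_2 = 11.3009
D_3 = 12.6005
D_4 = 14.0496
D_5 = 15.6653
D_6 = 17.4668
Terminal value at t=6: TV = D_7/(r−g) = 17.9559/(0.158−0.028) = 138.1220
P₀ = 10.1353/(1+0.158)^1 + 11.3009/(1+0.158)^2 + 12.6005/(1+0.158)^3 + 14.0496/(1+0.158)^4 + 15.6653/(1+0.158)^5 + 17.4668/(1+0.158)^6 + 138.1220/(1+0.158)^6 = 105.1556

$105.16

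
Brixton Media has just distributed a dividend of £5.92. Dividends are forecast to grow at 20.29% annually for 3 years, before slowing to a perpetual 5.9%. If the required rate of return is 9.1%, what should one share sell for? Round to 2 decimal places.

Two-stage DDM. Project D₁…D_3 at 0.2029, terminal growth 0.059, discount at r = 0.091.
D_1 = 7.1212
D_2 = 8.5661
D_3 = 10.3041
Terminal value at t=3: TV = D_4/(r−g) = 10.9120/(0.091−0.059) = 341.0015
P₀ = 7.1212/(1+0.091)^1 + 8.5661/(1+0.091)^2 + 10.3041/(1+0.091)^3 + 341.0015/(1+0.091)^3 = 284.2510

£284.25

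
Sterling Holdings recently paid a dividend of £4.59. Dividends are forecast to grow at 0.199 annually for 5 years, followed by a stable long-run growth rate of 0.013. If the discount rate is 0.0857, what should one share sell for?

Two-stage DDM. Project D₁…D_5 at 0.199, terminal growth 0.013, discount at r = 0.0857.
D_1 = 5.5034
D_2 = 6.5986
D_3 = 7.9117
D_4 = 9.4861
D_5 = 11.3739
Terminal value at t=5: TV = D_6/(r−g) = 11.5217/(0.0857−0.013) = 158.4833
P₀ = 5.5034/(1+0.0857)^1 + 6.5986/(1+0.0857)^2 + 7.9117/(1+0.0857)^3 + 9.4861/(1+0.0857)^4 + 11.3739/(1+0.0857)^5 + 158.4833/(1+0.0857)^5 = 136.2755

£136.28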